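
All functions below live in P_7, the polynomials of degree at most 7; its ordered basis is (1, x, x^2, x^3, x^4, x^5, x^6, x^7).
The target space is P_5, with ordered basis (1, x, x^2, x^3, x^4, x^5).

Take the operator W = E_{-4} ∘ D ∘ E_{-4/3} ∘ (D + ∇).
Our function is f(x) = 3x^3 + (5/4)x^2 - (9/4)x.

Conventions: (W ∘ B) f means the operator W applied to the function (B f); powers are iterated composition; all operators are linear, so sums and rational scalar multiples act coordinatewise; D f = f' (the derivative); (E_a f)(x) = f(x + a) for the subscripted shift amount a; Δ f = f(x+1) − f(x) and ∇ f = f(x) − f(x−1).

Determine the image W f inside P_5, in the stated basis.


D f = 9x^2 + (5/2)x - 9/4
∇ f = 9x^2 - (13/2)x - 1/2
(D + ∇) f = 18x^2 - 4x - 11/4
E_{-4/3} (D + ∇) f = 18x^2 - 52x + 415/12
D E_{-4/3} (D + ∇) f = 36x - 52
E_{-4} D E_{-4/3} (D + ∇) f = 36x - 196

the result is g(x) = 36x - 196


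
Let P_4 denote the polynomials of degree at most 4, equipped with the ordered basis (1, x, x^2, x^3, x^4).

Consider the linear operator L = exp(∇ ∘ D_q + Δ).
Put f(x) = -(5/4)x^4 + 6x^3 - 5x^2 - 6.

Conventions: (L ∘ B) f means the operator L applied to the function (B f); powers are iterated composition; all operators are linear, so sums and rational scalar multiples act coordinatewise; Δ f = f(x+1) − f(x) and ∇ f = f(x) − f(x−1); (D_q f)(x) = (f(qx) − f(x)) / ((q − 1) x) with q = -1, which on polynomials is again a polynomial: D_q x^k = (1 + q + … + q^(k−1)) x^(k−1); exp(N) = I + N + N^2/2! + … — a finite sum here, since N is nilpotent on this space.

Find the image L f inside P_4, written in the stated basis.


the result is g(x) = -(5/4)x^4 + x^3 - 2x^2 + 8x - 47/12

order-1 term: -5x^3 + (21/2)x^2 + 15x - 25/4
order-2 term: -(15/2)x^2 - 2x + 51/4
order-3 term: -5x - 19/6
order-4 term: -5/4
the series for exp(∇ ∘ D_q + Δ) f terminates at order 4
exp(∇ ∘ D_q + Δ) f = -(5/4)x^4 + x^3 - 2x^2 + 8x - 47/12


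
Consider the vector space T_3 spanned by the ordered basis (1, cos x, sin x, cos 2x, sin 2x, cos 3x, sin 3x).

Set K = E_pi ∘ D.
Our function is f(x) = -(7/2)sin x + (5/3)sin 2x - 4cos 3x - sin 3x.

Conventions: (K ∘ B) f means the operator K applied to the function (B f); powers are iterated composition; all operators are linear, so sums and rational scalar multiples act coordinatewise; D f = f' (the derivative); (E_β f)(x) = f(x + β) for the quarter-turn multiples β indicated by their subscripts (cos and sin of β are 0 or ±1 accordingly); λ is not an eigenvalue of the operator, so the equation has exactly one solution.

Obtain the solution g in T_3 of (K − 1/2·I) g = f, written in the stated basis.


the image equals g(x) = -(14/5)cos x + (7/5)sin x - (40/51)cos 2x - (10/51)sin 2x - (4/37)cos 3x + (50/37)sin 3x

write g with unknown coordinates in the stated basis and equate coefficients in (K − 1/2·I) g = f
solving from the highest basis element down gives g = -(14/5)cos x + (7/5)sin x - (40/51)cos 2x - (10/51)sin 2x - (4/37)cos 3x + (50/37)sin 3x
check: K g = -(7/5)cos x - (14/5)sin x - (20/51)cos 2x + (80/51)sin 2x - (150/37)cos 3x - (12/37)sin 3x
so K g − 1/2·g = -(7/2)sin x + (5/3)sin 2x - 4cos 3x - sin 3x = f ✓


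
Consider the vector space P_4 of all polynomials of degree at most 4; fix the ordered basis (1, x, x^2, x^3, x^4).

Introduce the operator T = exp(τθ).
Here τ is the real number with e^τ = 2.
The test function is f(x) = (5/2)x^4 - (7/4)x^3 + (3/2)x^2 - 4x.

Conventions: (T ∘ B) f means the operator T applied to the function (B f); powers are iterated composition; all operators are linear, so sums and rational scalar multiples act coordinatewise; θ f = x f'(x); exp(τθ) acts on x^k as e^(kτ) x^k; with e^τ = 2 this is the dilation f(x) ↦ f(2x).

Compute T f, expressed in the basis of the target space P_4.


g(x) = 40x^4 - 14x^3 + 6x^2 - 8x

exp(τθ) x^k = e^(kτ) x^k; with e^τ = 2 this sends x^k to 2^k x^k
x ↦ 2 x
x^2 ↦ 4 x^2
x^3 ↦ 8 x^3
x^4 ↦ 16 x^4
applying this coordinatewise to f: exp(τθ) f = 40x^4 - 14x^3 + 6x^2 - 8x


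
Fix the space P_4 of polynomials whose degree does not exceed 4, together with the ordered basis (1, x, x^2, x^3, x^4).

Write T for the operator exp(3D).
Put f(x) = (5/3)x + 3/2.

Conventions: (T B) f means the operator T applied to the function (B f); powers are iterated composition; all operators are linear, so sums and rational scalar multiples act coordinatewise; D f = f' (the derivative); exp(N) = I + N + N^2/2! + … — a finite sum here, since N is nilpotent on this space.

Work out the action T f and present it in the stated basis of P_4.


the image equals g(x) = (5/3)x + 13/2

order-1 term: 5
the series for exp(3D) f terminates at order 1
exp(3D) f = (5/3)x + 13/2


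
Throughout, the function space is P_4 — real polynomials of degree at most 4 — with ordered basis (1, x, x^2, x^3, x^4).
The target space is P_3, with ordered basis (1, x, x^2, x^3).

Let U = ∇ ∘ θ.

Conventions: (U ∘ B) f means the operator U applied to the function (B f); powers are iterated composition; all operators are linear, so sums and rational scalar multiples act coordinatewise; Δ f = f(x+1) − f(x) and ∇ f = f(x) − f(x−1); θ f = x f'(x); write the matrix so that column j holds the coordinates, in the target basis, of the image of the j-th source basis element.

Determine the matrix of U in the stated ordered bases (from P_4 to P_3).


image of 1: 0
image of x: 1
image of x^2: 4x - 2
image of x^3: 9x^2 - 9x + 3
image of x^4: 16x^3 - 24x^2 + 16x - 4
each image's coordinates form column j of the matrix

the matrix is [[0, 1, -2, 3, -4]; [0, 0, 4, -9, 16]; [0, 0, 0, 9, -24]; [0, 0, 0, 0, 16]] (rows listed top to bottom)


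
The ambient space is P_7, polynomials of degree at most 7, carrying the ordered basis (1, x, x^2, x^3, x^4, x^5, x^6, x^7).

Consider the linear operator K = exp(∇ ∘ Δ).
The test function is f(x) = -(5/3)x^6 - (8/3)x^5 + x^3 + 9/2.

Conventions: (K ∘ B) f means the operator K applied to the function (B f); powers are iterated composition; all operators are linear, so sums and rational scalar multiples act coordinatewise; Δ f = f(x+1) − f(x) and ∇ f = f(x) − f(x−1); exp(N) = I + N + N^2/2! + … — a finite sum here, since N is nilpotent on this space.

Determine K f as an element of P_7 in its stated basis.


order-1 term: -50x^4 - (160/3)x^3 - 50x^2 - (62/3)x - 10/3
order-2 term: -300x^2 - 160x - 100
order-3 term: -200
the series for exp(∇ ∘ Δ) f terminates at order 3
exp(∇ ∘ Δ) f = -(5/3)x^6 - (8/3)x^5 - 50x^4 - (157/3)x^3 - 350x^2 - (542/3)x - 1793/6

g(x) = -(5/3)x^6 - (8/3)x^5 - 50x^4 - (157/3)x^3 - 350x^2 - (542/3)x - 1793/6


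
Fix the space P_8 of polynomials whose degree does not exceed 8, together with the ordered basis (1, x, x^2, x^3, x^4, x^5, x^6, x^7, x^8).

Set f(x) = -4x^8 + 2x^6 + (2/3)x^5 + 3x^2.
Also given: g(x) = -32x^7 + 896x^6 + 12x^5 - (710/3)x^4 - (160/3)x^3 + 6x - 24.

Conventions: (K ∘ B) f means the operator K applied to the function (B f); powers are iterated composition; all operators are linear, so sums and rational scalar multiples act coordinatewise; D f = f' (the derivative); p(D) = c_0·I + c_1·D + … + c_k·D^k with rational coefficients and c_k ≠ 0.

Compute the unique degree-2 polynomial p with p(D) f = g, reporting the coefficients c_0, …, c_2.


c_0 = 0, c_1 = 1, c_2 = -4

D^0 f = -4x^8 + 2x^6 + (2/3)x^5 + 3x^2
D^1 f = -32x^7 + 12x^5 + (10/3)x^4 + 6x
D^2 f = -224x^6 + 60x^4 + (40/3)x^3 + 6
matching coefficients of g against c_0 f + c_1 Df + … from the top degree down determines the c_i
solution: c_0 = 0, c_1 = 1, c_2 = -4


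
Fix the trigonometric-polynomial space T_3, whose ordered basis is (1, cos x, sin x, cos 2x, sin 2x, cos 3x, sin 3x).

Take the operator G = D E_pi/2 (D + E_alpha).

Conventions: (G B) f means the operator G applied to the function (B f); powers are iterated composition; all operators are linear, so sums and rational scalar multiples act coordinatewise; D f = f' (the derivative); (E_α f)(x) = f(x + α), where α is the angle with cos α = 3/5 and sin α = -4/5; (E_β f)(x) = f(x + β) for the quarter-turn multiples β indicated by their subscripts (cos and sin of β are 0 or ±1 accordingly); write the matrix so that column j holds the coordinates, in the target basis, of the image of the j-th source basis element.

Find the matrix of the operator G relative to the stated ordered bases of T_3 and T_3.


the matrix is [[0, 0, 0, 0, 0, 0, 0]; [0, -3/5, -1/5, 0, 0, 0, 0]; [0, 1/5, -3/5, 0, 0, 0, 0]; [0, 0, 0, 52/25, 14/25, 0, 0]; [0, 0, 0, -14/25, 52/25, 0, 0]; [0, 0, 0, 0, 0, -351/125, 993/125]; [0, 0, 0, 0, 0, -993/125, -351/125]] (rows listed top to bottom)

image of 1: 0
image of cos x: -(3/5)cos x + (1/5)sin x
image of sin x: -(1/5)cos x - (3/5)sin x
image of cos 2x: (52/25)cos 2x - (14/25)sin 2x
image of sin 2x: (14/25)cos 2x + (52/25)sin 2x
image of cos 3x: -(351/125)cos 3x - (993/125)sin 3x
image of sin 3x: (993/125)cos 3x - (351/125)sin 3x
each image's coordinates form column j of the matrix


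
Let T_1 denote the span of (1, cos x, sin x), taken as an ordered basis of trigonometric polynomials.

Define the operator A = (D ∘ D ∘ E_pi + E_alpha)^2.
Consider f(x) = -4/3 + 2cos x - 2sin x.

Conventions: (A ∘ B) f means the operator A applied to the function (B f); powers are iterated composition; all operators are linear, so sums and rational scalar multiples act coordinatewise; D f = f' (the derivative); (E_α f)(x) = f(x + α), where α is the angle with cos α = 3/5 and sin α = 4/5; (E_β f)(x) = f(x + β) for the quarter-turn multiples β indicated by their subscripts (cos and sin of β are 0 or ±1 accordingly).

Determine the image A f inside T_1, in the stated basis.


the image equals g(x) = -4/3 - (32/25)cos x - (224/25)sin x

E_pi f = -4/3 - 2cos x + 2sin x
D E_pi f = 2cos x + 2sin x
D D E_pi f = 2cos x - 2sin x
E_alpha f = -4/3 - (2/5)cos x - (14/5)sin x
(D ∘ D ∘ E_pi + E_alpha) f = -4/3 + (8/5)cos x - (24/5)sin x
E_pi (D ∘ D ∘ E_pi + E_alpha) f = -4/3 - (8/5)cos x + (24/5)sin x
D E_pi (D ∘ D ∘ E_pi + E_alpha) f = (24/5)cos x + (8/5)sin x
D D E_pi (D ∘ D ∘ E_pi + E_alpha) f = (8/5)cos x - (24/5)sin x
E_alpha (D ∘ D ∘ E_pi + E_alpha) f = -4/3 - (72/25)cos x - (104/25)sin x
(D ∘ D ∘ E_pi + E_alpha) (D ∘ D ∘ E_pi + E_alpha) f = -4/3 - (32/25)cos x - (224/25)sin x


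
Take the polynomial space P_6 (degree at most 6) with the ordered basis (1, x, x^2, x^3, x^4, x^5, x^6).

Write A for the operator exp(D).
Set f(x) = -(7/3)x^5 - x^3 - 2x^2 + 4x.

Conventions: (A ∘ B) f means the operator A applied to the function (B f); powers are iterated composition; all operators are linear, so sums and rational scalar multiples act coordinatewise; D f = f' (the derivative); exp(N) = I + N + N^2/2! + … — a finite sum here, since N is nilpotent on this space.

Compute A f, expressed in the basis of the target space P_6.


g(x) = -(7/3)x^5 - (35/3)x^4 - (73/3)x^3 - (85/3)x^2 - (44/3)x - 4/3

order-1 term: -(35/3)x^4 - 3x^2 - 4x + 4
order-2 term: -(70/3)x^3 - 3x - 2
order-3 term: -(70/3)x^2 - 1
order-4 term: -(35/3)x
order-5 term: -7/3
the series for exp(D) f terminates at order 5
exp(D) f = -(7/3)x^5 - (35/3)x^4 - (73/3)x^3 - (85/3)x^2 - (44/3)x - 4/3


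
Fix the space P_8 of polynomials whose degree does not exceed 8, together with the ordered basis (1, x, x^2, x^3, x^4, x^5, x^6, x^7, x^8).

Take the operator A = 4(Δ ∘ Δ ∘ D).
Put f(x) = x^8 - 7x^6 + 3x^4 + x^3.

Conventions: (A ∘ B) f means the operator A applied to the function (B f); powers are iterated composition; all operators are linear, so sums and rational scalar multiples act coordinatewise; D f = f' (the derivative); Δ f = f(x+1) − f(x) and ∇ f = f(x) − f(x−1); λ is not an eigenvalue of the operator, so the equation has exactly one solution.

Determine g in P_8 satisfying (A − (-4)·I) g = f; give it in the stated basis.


write g with unknown coordinates in the stated basis and equate coefficients in (A − (-4)·I) g = f
solving from the highest basis element down gives g = (1/4)x^8 - (7/4)x^6 - 84x^5 - (1677/4)x^4 - (3079/4)x^3 + 4410x^2 + 20009x + 41247/2
check: A g = 336x^5 + 1680x^4 + 3080x^3 - 17640x^2 - 80036x - 82494
so A g − (-4)·g = x^8 - 7x^6 + 3x^4 + x^3 = f ✓

the image equals g(x) = (1/4)x^8 - (7/4)x^6 - 84x^5 - (1677/4)x^4 - (3079/4)x^3 + 4410x^2 + 20009x + 41247/2


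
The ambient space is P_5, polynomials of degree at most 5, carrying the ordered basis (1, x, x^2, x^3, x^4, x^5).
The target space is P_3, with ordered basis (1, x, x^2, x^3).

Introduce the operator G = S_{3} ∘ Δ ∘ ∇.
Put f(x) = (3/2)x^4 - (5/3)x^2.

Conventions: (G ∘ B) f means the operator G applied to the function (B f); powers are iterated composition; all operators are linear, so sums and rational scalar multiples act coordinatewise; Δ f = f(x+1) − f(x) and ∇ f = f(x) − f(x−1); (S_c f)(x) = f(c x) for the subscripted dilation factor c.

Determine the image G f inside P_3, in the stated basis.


∇ f = 6x^3 - 9x^2 + (8/3)x + 1/6
Δ ∇ f = 18x^2 - 1/3
S_{3} Δ ∇ f = 162x^2 - 1/3

the image equals g(x) = 162x^2 - 1/3


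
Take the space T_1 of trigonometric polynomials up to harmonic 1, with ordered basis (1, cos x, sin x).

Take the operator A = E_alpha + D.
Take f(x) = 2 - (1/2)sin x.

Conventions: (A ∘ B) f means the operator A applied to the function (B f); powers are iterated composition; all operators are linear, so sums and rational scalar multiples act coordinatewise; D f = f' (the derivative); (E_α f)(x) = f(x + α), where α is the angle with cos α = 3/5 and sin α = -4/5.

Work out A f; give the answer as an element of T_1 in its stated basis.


the result is g(x) = 2 - (1/10)cos x - (3/10)sin x

E_alpha f = 2 + (2/5)cos x - (3/10)sin x
D f = -(1/2)cos x
(E_alpha + D) f = 2 - (1/10)cos x - (3/10)sin x


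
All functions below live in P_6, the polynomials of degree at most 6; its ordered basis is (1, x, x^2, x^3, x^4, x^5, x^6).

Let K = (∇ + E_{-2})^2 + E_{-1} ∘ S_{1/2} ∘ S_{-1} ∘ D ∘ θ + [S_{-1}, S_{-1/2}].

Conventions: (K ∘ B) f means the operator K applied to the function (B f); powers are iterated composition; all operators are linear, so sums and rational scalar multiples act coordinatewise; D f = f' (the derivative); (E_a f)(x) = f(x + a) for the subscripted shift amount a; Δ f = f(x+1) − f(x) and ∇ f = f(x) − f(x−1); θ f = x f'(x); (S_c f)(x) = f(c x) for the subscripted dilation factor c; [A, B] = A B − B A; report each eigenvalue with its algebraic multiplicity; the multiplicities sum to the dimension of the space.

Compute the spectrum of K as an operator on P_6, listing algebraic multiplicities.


image of 1: 1
image of x: x - 1
image of x^2: x^2 - 6x + 10
image of x^3: x^3 - (15/4)x^2 + (39/2)x - 119/4
image of x^4: x^4 - 10x^3 + 54x^2 - 134x + 142
image of x^5: x^5 - (135/16)x^4 + (295/4)x^3 - (2485/8)x^2 + (2775/4)x - 10087/16
image of x^6: x^6 - (105/8)x^5 + (1005/8)x^4 - (2605/4)x^3 + (8445/4)x^2 - (30381/8)x + 22633/8
the matrix is upper triangular; its diagonal is (1, 1, 1, 1, 1, 1, 1)
for a triangular matrix the eigenvalues are the diagonal entries, with algebraic multiplicity their repetition count

λ = 1 (multiplicity 7)


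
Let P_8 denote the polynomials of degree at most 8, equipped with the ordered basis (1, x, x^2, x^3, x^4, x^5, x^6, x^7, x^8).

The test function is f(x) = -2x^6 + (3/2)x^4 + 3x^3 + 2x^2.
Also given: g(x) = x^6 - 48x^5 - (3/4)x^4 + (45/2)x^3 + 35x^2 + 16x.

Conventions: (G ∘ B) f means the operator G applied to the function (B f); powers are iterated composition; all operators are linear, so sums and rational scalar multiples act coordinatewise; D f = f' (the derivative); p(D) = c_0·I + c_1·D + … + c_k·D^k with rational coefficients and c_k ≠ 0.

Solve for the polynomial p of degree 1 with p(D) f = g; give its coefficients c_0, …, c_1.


D^0 f = -2x^6 + (3/2)x^4 + 3x^3 + 2x^2
D^1 f = -12x^5 + 6x^3 + 9x^2 + 4x
matching coefficients of g against c_0 f + c_1 Df + … from the top degree down determines the c_i
solution: c_0 = -1/2, c_1 = 4

p(D) = -(1/2)·I + 4·D, i.e. c_0 = -1/2, c_1 = 4


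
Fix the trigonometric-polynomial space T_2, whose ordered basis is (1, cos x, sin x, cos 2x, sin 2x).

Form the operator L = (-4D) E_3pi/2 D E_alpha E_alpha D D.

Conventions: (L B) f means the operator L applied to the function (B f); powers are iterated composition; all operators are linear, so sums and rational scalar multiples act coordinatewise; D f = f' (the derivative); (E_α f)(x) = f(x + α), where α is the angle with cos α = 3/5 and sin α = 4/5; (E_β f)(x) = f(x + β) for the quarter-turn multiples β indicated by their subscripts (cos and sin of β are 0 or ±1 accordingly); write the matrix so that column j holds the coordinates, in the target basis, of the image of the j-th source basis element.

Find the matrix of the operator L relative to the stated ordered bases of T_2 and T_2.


the matrix is [[0, 0, 0, 0, 0]; [0, -96/25, -28/25, 0, 0]; [0, 28/25, -96/25, 0, 0]; [0, 0, 0, -33728/625, -21504/625]; [0, 0, 0, 21504/625, -33728/625]] (rows listed top to bottom)

image of 1: 0
image of cos x: -(96/25)cos x + (28/25)sin x
image of sin x: -(28/25)cos x - (96/25)sin x
image of cos 2x: -(33728/625)cos 2x + (21504/625)sin 2x
image of sin 2x: -(21504/625)cos 2x - (33728/625)sin 2x
each image's coordinates form column j of the matrix


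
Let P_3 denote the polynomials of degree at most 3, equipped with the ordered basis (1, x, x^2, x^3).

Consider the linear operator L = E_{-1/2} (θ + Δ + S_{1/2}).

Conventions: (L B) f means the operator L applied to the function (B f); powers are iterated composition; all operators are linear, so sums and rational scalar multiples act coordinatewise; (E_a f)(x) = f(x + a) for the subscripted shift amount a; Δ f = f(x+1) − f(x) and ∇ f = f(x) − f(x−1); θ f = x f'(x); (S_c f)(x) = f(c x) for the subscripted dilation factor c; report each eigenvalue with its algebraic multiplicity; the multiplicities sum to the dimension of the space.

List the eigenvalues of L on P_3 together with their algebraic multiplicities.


image of 1: 1
image of x: (3/2)x + 1/4
image of x^2: (9/4)x^2 - (1/4)x + 9/16
image of x^3: (25/8)x^3 - (27/16)x^2 + (75/32)x - 9/64
the matrix is upper triangular; its diagonal is (1, 3/2, 9/4, 25/8)
for a triangular matrix the eigenvalues are the diagonal entries, with algebraic multiplicity their repetition count

λ = 1 (multiplicity 1), λ = 3/2 (multiplicity 1), λ = 9/4 (multiplicity 1), λ = 25/8 (multiplicity 1)


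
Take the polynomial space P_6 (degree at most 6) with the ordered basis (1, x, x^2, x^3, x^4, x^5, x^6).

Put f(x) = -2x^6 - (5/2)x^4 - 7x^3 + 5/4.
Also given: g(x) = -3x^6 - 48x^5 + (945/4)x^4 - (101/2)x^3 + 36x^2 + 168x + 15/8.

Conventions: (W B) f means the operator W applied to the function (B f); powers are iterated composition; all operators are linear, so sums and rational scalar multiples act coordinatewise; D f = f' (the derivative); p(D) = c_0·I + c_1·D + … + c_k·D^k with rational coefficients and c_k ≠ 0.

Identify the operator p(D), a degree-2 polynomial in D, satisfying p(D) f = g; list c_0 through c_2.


D^0 f = -2x^6 - (5/2)x^4 - 7x^3 + 5/4
D^1 f = -12x^5 - 10x^3 - 21x^2
D^2 f = -60x^4 - 30x^2 - 42x
matching coefficients of g against c_0 f + c_1 Df + … from the top degree down determines the c_i
solution: c_0 = 3/2, c_1 = 4, c_2 = -4

p(D) = (3/2)·I + 4·D − 4·D^2, i.e. c_0 = 3/2, c_1 = 4, c_2 = -4


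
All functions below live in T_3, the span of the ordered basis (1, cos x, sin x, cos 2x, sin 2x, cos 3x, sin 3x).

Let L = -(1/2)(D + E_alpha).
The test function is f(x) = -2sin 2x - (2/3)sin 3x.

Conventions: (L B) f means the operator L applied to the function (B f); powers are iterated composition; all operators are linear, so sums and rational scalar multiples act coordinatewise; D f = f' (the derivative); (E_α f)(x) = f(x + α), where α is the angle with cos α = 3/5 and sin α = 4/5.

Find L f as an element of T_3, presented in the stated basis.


D f = -4cos 2x - 2cos 3x
E_alpha f = -(48/25)cos 2x + (14/25)sin 2x - (88/375)cos 3x + (78/125)sin 3x
(D + E_alpha) f = -(148/25)cos 2x + (14/25)sin 2x - (838/375)cos 3x + (78/125)sin 3x
(-(1/2)(D + E_alpha)) f = (74/25)cos 2x - (7/25)sin 2x + (419/375)cos 3x - (39/125)sin 3x

the result is g(x) = (74/25)cos 2x - (7/25)sin 2x + (419/375)cos 3x - (39/125)sin 3x


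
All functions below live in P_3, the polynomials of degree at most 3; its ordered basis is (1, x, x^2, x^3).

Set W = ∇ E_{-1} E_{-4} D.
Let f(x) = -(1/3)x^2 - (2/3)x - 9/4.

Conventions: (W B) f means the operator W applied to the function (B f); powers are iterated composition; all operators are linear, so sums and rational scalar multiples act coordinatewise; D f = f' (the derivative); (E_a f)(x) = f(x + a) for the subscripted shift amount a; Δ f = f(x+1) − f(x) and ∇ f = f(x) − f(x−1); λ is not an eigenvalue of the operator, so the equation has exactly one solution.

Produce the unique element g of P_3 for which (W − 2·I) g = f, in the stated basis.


write g with unknown coordinates in the stated basis and equate coefficients in (W − 2·I) g = f
solving from the highest basis element down gives g = (1/6)x^2 + (1/3)x + 31/24
check: W g = 1/3
so W g − 2·g = -(1/3)x^2 - (2/3)x - 9/4 = f ✓

the image equals g(x) = (1/6)x^2 + (1/3)x + 31/24


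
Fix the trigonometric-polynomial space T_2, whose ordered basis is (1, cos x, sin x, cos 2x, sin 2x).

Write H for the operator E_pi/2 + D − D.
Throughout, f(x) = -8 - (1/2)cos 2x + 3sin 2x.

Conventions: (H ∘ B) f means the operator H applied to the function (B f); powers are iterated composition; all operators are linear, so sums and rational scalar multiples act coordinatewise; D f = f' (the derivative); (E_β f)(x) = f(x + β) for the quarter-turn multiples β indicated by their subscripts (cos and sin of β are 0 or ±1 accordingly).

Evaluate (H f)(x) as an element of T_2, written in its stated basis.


g(x) = -8 + (1/2)cos 2x - 3sin 2x

E_pi/2 f = -8 + (1/2)cos 2x - 3sin 2x
D f = 6cos 2x + sin 2x
D f = 6cos 2x + sin 2x
(-D) f = -6cos 2x - sin 2x
(E_pi/2 + D − D) f = -8 + (1/2)cos 2x - 3sin 2x


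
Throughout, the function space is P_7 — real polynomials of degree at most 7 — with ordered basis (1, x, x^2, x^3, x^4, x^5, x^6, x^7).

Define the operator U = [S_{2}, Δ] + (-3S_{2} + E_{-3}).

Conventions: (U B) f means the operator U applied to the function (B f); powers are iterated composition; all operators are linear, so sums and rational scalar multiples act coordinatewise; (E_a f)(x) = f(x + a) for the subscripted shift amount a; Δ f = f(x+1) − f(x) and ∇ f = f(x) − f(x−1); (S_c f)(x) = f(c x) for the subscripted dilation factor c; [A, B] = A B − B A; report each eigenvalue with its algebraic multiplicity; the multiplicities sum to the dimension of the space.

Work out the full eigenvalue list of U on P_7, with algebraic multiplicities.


image of 1: -2
image of x: -5x - 4
image of x^2: -11x^2 - 10x + 6
image of x^3: -23x^3 - 21x^2 + 9x - 34
image of x^4: -47x^4 - 44x^3 - 18x^2 - 164x + 66
image of x^5: -95x^5 - 95x^4 - 150x^3 - 550x^2 + 255x - 274
image of x^6: -191x^6 - 210x^5 - 585x^4 - 1660x^3 + 315x^2 - 1830x + 666
image of x^7: -383x^7 - 469x^6 - 1827x^5 - 4865x^4 - 1365x^3 - 7707x^2 + 4221x - 2314
the matrix is upper triangular; its diagonal is (-2, -5, -11, -23, -47, -95, -191, -383)
for a triangular matrix the eigenvalues are the diagonal entries, with algebraic multiplicity their repetition count

λ = -383 (multiplicity 1), λ = -191 (multiplicity 1), λ = -95 (multiplicity 1), λ = -47 (multiplicity 1), λ = -23 (multiplicity 1), λ = -11 (multiplicity 1), λ = -5 (multiplicity 1), λ = -2 (multiplicity 1)


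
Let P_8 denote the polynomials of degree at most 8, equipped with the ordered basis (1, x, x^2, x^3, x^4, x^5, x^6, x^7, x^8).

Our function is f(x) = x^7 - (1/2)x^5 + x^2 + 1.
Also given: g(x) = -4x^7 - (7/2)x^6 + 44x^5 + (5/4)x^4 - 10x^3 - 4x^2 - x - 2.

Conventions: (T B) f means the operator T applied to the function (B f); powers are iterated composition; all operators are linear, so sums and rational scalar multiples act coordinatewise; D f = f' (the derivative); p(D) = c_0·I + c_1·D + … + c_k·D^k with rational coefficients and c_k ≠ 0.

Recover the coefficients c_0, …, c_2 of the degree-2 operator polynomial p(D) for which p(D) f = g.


c_0 = -4, c_1 = -1/2, c_2 = 1

D^0 f = x^7 - (1/2)x^5 + x^2 + 1
D^1 f = 7x^6 - (5/2)x^4 + 2x
D^2 f = 42x^5 - 10x^3 + 2
matching coefficients of g against c_0 f + c_1 Df + … from the top degree down determines the c_i
solution: c_0 = -4, c_1 = -1/2, c_2 = 1


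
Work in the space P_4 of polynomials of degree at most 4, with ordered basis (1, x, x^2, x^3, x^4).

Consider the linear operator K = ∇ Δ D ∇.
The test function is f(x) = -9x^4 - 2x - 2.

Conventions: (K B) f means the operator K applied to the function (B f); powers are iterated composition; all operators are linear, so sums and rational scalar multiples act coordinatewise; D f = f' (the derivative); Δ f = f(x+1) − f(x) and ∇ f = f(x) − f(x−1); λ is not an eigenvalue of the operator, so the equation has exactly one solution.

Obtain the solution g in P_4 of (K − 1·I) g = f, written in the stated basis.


write g with unknown coordinates in the stated basis and equate coefficients in (K − 1·I) g = f
solving from the highest basis element down gives g = 9x^4 + 2x + 218
check: K g = 216
so K g − 1·g = -9x^4 - 2x - 2 = f ✓

g(x) = 9x^4 + 2x + 218


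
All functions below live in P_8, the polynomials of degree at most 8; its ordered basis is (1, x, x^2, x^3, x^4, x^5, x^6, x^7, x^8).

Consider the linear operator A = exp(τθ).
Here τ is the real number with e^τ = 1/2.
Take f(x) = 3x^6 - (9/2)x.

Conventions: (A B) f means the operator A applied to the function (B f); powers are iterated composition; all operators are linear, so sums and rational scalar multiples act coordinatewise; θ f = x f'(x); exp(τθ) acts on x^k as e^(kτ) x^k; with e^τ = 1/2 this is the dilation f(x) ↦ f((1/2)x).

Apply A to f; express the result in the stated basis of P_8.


the image equals g(x) = (3/64)x^6 - (9/4)x

exp(τθ) x^k = e^(kτ) x^k; with e^τ = 1/2 this sends x^k to (1/2)^k x^k
x ↦ 1/2 x
x^6 ↦ 1/64 x^6
applying this coordinatewise to f: exp(τθ) f = (3/64)x^6 - (9/4)x


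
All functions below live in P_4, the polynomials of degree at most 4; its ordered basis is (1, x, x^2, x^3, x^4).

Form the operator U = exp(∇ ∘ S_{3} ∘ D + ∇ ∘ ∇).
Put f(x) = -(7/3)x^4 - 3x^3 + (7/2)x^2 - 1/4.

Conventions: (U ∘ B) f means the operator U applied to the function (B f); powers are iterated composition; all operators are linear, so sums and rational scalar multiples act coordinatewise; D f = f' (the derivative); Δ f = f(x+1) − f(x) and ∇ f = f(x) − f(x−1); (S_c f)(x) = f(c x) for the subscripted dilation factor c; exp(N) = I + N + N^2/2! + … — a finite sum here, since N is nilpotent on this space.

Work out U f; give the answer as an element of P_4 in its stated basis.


g(x) = -(7/3)x^4 - 3x^3 - (1561/2)x^2 + 632x - 39527/12

order-1 term: -784x^2 + 632x - 473/3
order-2 term: -3136
the series for exp(∇ ∘ S_{3} ∘ D + ∇ ∘ ∇) f terminates at order 2
exp(∇ ∘ S_{3} ∘ D + ∇ ∘ ∇) f = -(7/3)x^4 - 3x^3 - (1561/2)x^2 + 632x - 39527/12


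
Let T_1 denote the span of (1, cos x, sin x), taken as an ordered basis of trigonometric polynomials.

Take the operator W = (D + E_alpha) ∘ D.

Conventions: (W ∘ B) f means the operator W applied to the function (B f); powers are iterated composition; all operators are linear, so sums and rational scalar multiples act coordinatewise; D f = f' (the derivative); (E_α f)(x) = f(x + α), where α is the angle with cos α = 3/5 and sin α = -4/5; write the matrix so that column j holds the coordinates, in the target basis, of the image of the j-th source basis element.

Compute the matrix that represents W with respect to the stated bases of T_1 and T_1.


image of 1: 0
image of cos x: -(1/5)cos x - (3/5)sin x
image of sin x: (3/5)cos x - (1/5)sin x
each image's coordinates form column j of the matrix

the matrix is [[0, 0, 0]; [0, -1/5, 3/5]; [0, -3/5, -1/5]] (rows listed top to bottom)


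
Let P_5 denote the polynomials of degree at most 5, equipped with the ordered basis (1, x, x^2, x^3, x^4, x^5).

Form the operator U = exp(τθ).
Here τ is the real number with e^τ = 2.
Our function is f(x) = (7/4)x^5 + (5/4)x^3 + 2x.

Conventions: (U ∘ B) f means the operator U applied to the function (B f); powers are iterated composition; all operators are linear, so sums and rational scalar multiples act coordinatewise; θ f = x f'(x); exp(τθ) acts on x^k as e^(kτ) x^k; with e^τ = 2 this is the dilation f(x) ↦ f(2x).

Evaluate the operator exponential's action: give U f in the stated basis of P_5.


exp(τθ) x^k = e^(kτ) x^k; with e^τ = 2 this sends x^k to 2^k x^k
x ↦ 2 x
x^3 ↦ 8 x^3
x^5 ↦ 32 x^5
applying this coordinatewise to f: exp(τθ) f = 56x^5 + 10x^3 + 4x

the result is g(x) = 56x^5 + 10x^3 + 4x


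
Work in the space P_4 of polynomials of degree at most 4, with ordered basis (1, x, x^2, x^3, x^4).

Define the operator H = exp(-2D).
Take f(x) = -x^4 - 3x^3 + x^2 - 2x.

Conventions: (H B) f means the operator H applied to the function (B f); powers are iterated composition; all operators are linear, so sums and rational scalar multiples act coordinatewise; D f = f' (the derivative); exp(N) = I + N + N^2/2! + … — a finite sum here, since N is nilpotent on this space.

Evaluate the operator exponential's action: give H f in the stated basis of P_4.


order-1 term: 8x^3 + 18x^2 - 4x + 4
order-2 term: -24x^2 - 36x + 4
order-3 term: 32x + 24
order-4 term: -16
the series for exp(-2D) f terminates at order 4
exp(-2D) f = -x^4 + 5x^3 - 5x^2 - 10x + 16

the result is g(x) = -x^4 + 5x^3 - 5x^2 - 10x + 16


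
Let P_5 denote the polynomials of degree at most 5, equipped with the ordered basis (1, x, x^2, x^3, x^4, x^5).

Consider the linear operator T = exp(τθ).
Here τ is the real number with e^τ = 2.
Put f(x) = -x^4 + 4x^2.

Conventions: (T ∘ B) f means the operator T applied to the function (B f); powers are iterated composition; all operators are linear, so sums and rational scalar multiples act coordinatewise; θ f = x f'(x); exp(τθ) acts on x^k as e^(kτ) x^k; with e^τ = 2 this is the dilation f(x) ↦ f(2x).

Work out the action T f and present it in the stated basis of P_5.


exp(τθ) x^k = e^(kτ) x^k; with e^τ = 2 this sends x^k to 2^k x^k
x^2 ↦ 4 x^2
x^4 ↦ 16 x^4
applying this coordinatewise to f: exp(τθ) f = -16x^4 + 16x^2

g(x) = -16x^4 + 16x^2


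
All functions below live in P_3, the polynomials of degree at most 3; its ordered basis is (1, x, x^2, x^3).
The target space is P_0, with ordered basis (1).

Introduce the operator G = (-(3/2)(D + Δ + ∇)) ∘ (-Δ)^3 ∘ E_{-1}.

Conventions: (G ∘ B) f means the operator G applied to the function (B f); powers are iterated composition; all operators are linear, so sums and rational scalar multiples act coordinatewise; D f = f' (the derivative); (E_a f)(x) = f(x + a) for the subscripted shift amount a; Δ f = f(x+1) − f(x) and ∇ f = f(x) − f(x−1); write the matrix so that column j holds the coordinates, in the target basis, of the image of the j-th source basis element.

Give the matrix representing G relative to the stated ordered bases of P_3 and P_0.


image of 1: 0
image of x: 0
image of x^2: 0
image of x^3: 0
each image's coordinates form column j of the matrix

the matrix is [[0, 0, 0, 0]] (rows listed top to bottom)


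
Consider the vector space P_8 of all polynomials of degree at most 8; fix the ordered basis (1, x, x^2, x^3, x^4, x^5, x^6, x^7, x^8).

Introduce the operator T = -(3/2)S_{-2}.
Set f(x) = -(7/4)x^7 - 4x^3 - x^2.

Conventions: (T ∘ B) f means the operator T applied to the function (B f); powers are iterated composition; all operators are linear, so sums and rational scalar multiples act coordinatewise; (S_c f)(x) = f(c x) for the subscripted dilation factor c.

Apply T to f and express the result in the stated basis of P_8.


the result is g(x) = -336x^7 - 48x^3 + 6x^2

S_{-2} f = 224x^7 + 32x^3 - 4x^2
(-(3/2)S_{-2}) f = -336x^7 - 48x^3 + 6x^2


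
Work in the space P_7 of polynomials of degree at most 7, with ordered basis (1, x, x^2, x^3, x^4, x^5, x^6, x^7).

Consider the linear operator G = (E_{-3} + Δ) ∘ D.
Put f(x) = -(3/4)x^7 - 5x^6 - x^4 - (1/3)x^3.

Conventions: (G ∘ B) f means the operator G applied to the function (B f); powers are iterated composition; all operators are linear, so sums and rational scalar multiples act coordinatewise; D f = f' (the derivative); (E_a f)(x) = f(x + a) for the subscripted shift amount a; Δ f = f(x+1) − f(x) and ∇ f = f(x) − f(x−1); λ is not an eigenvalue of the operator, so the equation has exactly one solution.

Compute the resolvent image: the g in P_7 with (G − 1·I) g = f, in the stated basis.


the result is g(x) = (3/4)x^7 + (41/4)x^6 - (3/2)x^5 + 166x^4 + (12433/3)x^3 - (3067/2)x^2 - 14507x + 174055/2

write g with unknown coordinates in the stated basis and equate coefficients in (G − 1·I) g = f
solving from the highest basis element down gives g = (3/4)x^7 + (41/4)x^6 - (3/2)x^5 + 166x^4 + (12433/3)x^3 - (3067/2)x^2 - 14507x + 174055/2
check: G g = (21/4)x^6 - (3/2)x^5 + 165x^4 + 4144x^3 - (3067/2)x^2 - 14507x + 174055/2
so G g − 1·g = -(3/4)x^7 - 5x^6 - x^4 - (1/3)x^3 = f ✓


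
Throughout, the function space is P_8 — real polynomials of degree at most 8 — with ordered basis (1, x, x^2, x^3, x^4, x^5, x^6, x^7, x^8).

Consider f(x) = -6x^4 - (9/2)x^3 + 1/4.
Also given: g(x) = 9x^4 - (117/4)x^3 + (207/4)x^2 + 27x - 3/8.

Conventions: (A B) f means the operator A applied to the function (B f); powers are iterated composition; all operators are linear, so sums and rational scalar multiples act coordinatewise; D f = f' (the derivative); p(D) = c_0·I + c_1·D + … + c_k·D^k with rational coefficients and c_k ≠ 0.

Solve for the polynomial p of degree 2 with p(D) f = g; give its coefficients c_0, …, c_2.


p(D) = -(3/2)·I + (3/2)·D − D^2, i.e. c_0 = -3/2, c_1 = 3/2, c_2 = -1

D^0 f = -6x^4 - (9/2)x^3 + 1/4
D^1 f = -24x^3 - (27/2)x^2
D^2 f = -72x^2 - 27x
matching coefficients of g against c_0 f + c_1 Df + … from the top degree down determines the c_i
solution: c_0 = -3/2, c_1 = 3/2, c_2 = -1


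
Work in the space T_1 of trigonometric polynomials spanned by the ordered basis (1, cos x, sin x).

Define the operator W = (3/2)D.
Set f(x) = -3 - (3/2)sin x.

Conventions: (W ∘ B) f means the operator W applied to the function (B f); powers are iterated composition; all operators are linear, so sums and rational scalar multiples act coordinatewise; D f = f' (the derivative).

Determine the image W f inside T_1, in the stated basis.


D f = -(3/2)cos x
((3/2)D) f = -(9/4)cos x

the image equals g(x) = -(9/4)cos x


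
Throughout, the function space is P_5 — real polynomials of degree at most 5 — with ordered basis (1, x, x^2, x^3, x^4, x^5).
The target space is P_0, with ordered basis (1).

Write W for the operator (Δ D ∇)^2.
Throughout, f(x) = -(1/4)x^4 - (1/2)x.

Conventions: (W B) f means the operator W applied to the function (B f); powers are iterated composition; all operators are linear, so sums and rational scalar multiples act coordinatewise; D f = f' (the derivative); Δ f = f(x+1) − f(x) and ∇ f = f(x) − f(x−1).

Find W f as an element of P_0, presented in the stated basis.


the image equals g(x) = 0

∇ f = -x^3 + (3/2)x^2 - x - 1/4
D ∇ f = -3x^2 + 3x - 1
Δ D ∇ f = -6x
∇ (Δ D ∇) f = -6
D ∇ (Δ D ∇) f = 0
Δ D ∇ (Δ D ∇) f = 0


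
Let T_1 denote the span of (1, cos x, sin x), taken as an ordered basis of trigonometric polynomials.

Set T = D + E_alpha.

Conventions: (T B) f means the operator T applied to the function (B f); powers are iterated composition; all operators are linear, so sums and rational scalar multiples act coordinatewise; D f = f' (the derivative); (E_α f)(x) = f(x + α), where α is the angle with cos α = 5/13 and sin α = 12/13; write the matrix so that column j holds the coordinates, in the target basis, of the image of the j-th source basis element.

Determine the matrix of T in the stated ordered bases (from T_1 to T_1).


image of 1: 1
image of cos x: (5/13)cos x - (25/13)sin x
image of sin x: (25/13)cos x + (5/13)sin x
each image's coordinates form column j of the matrix

the matrix is [[1, 0, 0]; [0, 5/13, 25/13]; [0, -25/13, 5/13]] (rows listed top to bottom)


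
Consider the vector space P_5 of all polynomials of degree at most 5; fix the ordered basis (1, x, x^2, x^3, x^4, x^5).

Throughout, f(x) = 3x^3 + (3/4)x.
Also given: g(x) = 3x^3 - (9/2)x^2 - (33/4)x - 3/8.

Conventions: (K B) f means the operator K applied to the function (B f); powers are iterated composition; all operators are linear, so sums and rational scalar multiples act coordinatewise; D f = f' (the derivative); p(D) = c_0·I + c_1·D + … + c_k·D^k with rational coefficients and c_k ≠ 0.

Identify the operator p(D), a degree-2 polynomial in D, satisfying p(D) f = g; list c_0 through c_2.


D^0 f = 3x^3 + (3/4)x
D^1 f = 9x^2 + 3/4
D^2 f = 18x
matching coefficients of g against c_0 f + c_1 Df + … from the top degree down determines the c_i
solution: c_0 = 1, c_1 = -1/2, c_2 = -1/2

p(D) = I − (1/2)·D − (1/2)·D^2, i.e. c_0 = 1, c_1 = -1/2, c_2 = -1/2


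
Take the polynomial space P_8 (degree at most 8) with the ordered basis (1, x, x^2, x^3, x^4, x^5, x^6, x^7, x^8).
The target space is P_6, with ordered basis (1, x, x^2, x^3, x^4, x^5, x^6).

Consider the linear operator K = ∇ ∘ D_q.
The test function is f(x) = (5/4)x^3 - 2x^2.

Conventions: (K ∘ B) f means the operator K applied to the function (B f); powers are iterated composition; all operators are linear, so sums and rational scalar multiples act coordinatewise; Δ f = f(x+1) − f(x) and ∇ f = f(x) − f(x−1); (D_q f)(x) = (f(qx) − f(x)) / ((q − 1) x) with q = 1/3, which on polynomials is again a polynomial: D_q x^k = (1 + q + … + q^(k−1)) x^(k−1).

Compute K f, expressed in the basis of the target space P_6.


the image equals g(x) = (65/18)x - 161/36

D_q f = (65/36)x^2 - (8/3)x
∇ D_q f = (65/18)x - 161/36


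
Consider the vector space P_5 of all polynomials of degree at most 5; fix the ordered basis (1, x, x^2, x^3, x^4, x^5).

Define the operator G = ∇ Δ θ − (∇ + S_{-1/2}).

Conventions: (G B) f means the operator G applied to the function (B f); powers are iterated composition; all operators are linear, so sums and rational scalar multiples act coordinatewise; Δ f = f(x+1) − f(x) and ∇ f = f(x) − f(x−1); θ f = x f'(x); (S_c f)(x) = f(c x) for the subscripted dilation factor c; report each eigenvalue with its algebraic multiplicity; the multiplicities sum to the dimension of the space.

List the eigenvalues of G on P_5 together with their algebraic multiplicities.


λ = -1 (multiplicity 1), λ = -1/4 (multiplicity 1), λ = -1/16 (multiplicity 1), λ = 1/32 (multiplicity 1), λ = 1/8 (multiplicity 1), λ = 1/2 (multiplicity 1)

image of 1: -1
image of x: (1/2)x - 1
image of x^2: -(1/4)x^2 - 2x + 5
image of x^3: (1/8)x^3 - 3x^2 + 21x - 1
image of x^4: -(1/16)x^4 - 4x^3 + 54x^2 - 4x + 9
image of x^5: (1/32)x^5 - 5x^4 + 110x^3 - 10x^2 + 55x - 1
the matrix is upper triangular; its diagonal is (-1, 1/2, -1/4, 1/8, -1/16, 1/32)
for a triangular matrix the eigenvalues are the diagonal entries, with algebraic multiplicity their repetition count


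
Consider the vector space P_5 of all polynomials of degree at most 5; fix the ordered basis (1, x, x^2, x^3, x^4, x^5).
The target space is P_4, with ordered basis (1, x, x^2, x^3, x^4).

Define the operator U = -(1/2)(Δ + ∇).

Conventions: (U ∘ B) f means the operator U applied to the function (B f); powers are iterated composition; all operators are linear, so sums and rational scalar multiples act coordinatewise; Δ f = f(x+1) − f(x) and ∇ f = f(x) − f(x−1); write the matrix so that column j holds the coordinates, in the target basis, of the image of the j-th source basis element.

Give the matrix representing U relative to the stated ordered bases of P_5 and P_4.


the matrix is [[0, -1, 0, -1, 0, -1]; [0, 0, -2, 0, -4, 0]; [0, 0, 0, -3, 0, -10]; [0, 0, 0, 0, -4, 0]; [0, 0, 0, 0, 0, -5]] (rows listed top to bottom)

image of 1: 0
image of x: -1
image of x^2: -2x
image of x^3: -3x^2 - 1
image of x^4: -4x^3 - 4x
image of x^5: -5x^4 - 10x^2 - 1
each image's coordinates form column j of the matrix
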